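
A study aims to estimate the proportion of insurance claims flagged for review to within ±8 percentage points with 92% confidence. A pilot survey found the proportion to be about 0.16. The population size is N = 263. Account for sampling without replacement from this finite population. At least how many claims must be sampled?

For a proportion with margin E = 0.08 at 92% confidence, z = 1.751.
n = p̂(1−p̂)(z/E)² = 0.16 × 0.84 × (1.751/0.08)² = 64.39 — call this n₀.
Finite-population correction with N = 263: n = n₀ / (1 + (n₀−1)/N) = 64.39 / 1.241 = 51.89
Round up: n = 52.

52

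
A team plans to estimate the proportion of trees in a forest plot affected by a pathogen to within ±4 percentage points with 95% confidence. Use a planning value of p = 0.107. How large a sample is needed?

For a proportion with margin E = 0.04 at 95% confidence, z = 1.960.
n = p̂(1−p̂)(z/E)² = 0.107 × 0.893 × (1.960/0.04)² = 229.42
Round up: n = 230.

230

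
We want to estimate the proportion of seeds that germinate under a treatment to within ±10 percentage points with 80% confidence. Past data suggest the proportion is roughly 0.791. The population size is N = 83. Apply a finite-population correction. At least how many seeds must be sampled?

21

For a proportion with margin E = 0.1 at 80% confidence, z = 1.282.
n = p̂(1−p̂)(z/E)² = 0.791 × 0.209 × (1.282/0.1)² = 27.17 — call this n₀.
Finite-population correction with N = 83: n = n₀ / (1 + (n₀−1)/N) = 27.17 / 1.315 = 20.66
Round up: n = 21.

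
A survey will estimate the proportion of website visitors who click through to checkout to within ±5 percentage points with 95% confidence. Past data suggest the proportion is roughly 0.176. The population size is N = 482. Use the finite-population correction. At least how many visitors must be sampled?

n = 153

For a proportion with margin E = 0.05 at 95% confidence, z = 1.960.
n = p̂(1−p̂)(z/E)² = 0.176 × 0.824 × (1.960/0.05)² = 222.85 — call this n₀.
Finite-population correction with N = 482: n = n₀ / (1 + (n₀−1)/N) = 222.85 / 1.46 = 152.64
Round up: n = 153.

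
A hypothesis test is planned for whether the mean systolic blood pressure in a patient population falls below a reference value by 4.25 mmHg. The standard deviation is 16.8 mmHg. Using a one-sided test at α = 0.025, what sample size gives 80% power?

123

For a one-sample z-test, n = ((z_α + z_β)·σ/δ)².
z_α = 1.960 (one-sided α = 0.025); z_β = 0.842 (power 80% → β = 0.2).
n = (2.802 × 16.8 / 4.25)² = 122.68
Round up: n = 123.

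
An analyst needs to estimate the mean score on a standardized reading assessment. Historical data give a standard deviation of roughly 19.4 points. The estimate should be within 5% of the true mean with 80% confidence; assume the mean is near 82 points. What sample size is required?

For a mean, the margin of error is E = z·σ/√n, so n = (zσ/E)².
At 80% confidence, z = 1.282.
E = 5% of 82 = 4.1 points.
n = (1.282 × 19.4 / 4.1)² = 36.80
Round up: n = 37.

37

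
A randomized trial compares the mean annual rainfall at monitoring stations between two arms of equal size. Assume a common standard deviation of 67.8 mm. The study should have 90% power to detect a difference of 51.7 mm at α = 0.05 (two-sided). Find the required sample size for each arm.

37 per group

For two equal groups, n per group = 2·((z_{α/2} + z_β)·σ/δ)².
z_{α/2} = 1.960; z_β = 1.282 (power 90%).
n = 2 × (3.242 × 67.8 / 51.7)² = 2 × 18.08 = 36.16
Round up: n = 37 per group.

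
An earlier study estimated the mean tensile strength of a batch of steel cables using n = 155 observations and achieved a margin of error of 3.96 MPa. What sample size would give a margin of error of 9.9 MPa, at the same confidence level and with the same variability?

Margin of error scales as 1/√n, so n₂ = n₁·(E₁/E₂)².
n₂ = 155 × (3.96/9.9)² = 155 × 0.16 = 24.80
Round up: n₂ = 25.

n = 25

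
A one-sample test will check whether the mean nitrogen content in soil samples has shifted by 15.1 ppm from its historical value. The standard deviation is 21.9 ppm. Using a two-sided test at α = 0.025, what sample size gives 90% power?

n = 27

For a one-sample z-test, n = ((z_{α/2} + z_β)·σ/δ)².
z_{α/2} = 2.241 (two-sided α = 0.025); z_β = 1.282 (power 90% → β = 0.1).
n = (3.523 × 21.9 / 15.1)² = 26.11
Round up: n = 27.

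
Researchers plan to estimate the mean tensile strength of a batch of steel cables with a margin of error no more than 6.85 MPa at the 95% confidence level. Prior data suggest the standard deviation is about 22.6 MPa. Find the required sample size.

For a mean, the margin of error is E = z·σ/√n, so n = (zσ/E)².
At 95% confidence, z = 1.960.
n = (1.960 × 22.6 / 6.85)² = 41.82
Round up: n = 42.

42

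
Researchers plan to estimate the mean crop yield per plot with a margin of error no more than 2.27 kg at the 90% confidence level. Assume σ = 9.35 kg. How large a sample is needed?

46

For a mean, the margin of error is E = z·σ/√n, so n = (zσ/E)².
At 90% confidence, z = 1.645.
n = (1.645 × 9.35 / 2.27)² = 45.91
Round up: n = 46.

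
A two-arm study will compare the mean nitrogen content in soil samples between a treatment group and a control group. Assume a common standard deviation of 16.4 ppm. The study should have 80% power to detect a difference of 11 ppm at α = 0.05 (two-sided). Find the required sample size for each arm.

For two equal groups, n per group = 2·((z_{α/2} + z_β)·σ/δ)².
z_{α/2} = 1.960; z_β = 0.842 (power 80%).
n = 2 × (2.802 × 16.4 / 11)² = 2 × 17.45 = 34.90
Round up: n = 35 per group.

35 per group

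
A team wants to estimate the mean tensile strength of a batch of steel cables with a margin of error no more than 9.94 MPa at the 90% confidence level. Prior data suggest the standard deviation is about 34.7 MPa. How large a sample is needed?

33

For a mean, the margin of error is E = z·σ/√n, so n = (zσ/E)².
At 90% confidence, z = 1.645.
n = (1.645 × 34.7 / 9.94)² = 32.98
Round up: n = 33.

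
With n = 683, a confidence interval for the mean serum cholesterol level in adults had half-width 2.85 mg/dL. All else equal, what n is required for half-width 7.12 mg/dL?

Margin of error scales as 1/√n, so n₂ = n₁·(E₁/E₂)².
n₂ = 683 × (2.85/7.12)² = 683 × 0.1602 = 109.42
Round up: n₂ = 110.

110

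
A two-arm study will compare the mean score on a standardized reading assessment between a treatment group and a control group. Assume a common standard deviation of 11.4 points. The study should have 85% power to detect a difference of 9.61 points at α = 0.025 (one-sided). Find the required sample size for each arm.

For two equal groups, n per group = 2·((z_α + z_β)·σ/δ)².
z_α = 1.960; z_β = 1.036 (power 85%).
n = 2 × (2.996 × 11.4 / 9.61)² = 2 × 12.63 = 25.26
Round up: n = 26 per group.

26 per group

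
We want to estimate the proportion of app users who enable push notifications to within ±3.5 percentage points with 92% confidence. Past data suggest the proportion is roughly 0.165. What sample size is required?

345

For a proportion with margin E = 0.035 at 92% confidence, z = 1.751.
n = p̂(1−p̂)(z/E)² = 0.165 × 0.835 × (1.751/0.035)² = 344.83
Round up: n = 345.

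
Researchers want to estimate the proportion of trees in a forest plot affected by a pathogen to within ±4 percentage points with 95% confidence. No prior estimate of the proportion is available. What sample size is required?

601

For a proportion with margin E = 0.04 at 95% confidence, z = 1.960.
With no prior estimate, use p = 0.5, which maximizes p(1−p) at 0.25.
n = 0.25 × (z/E)² = 0.25 × (1.960/0.04)² = 600.25
Round up: n = 601.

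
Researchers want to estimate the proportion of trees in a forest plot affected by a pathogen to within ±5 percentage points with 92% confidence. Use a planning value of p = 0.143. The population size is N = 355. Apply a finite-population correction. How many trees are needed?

106

For a proportion with margin E = 0.05 at 92% confidence, z = 1.751.
n = p̂(1−p̂)(z/E)² = 0.143 × 0.857 × (1.751/0.05)² = 150.30 — call this n₀.
Finite-population correction with N = 355: n = n₀ / (1 + (n₀−1)/N) = 150.30 / 1.421 = 105.77
Round up: n = 106.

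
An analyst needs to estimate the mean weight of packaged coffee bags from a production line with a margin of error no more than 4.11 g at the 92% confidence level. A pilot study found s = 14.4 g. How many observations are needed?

For a mean, the margin of error is E = z·σ/√n, so n = (zσ/E)².
At 92% confidence, z = 1.751.
n = (1.751 × 14.4 / 4.11)² = 37.64
Round up: n = 38.

38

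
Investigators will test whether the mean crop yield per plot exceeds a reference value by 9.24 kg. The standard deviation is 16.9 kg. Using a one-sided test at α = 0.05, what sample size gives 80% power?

For a one-sample z-test, n = ((z_α + z_β)·σ/δ)².
z_α = 1.645 (one-sided α = 0.05); z_β = 0.842 (power 80% → β = 0.2).
n = (2.487 × 16.9 / 9.24)² = 20.69
Round up: n = 21.

21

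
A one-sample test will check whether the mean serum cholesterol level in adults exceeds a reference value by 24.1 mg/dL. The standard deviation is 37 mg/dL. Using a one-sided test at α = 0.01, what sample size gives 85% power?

For a one-sample z-test, n = ((z_α + z_β)·σ/δ)².
z_α = 2.326 (one-sided α = 0.01); z_β = 1.036 (power 85% → β = 0.15).
n = (3.362 × 37 / 24.1)² = 26.64
Round up: n = 27.

27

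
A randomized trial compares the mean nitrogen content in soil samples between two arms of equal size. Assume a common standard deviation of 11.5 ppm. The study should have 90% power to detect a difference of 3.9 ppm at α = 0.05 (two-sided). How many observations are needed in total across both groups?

For two equal groups, n per group = 2·((z_{α/2} + z_β)·σ/δ)².
z_{α/2} = 1.960; z_β = 1.282 (power 90%).
n = 2 × (3.242 × 11.5 / 3.9)² = 2 × 91.39 = 182.78
Round up: n = 183 per group.
Total across both groups: 2 × 183 = 366.

366 total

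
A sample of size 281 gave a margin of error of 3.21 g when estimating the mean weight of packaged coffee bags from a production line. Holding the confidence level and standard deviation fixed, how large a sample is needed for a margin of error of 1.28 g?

n = 1768

Margin of error scales as 1/√n, so n₂ = n₁·(E₁/E₂)².
n₂ = 281 × (3.21/1.28)² = 281 × 6.289 = 1767.21
Round up: n₂ = 1768.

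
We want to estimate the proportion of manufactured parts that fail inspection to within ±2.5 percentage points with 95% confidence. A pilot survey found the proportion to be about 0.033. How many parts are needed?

For a proportion with margin E = 0.025 at 95% confidence, z = 1.960.
n = p̂(1−p̂)(z/E)² = 0.033 × 0.967 × (1.960/0.025)² = 196.14
Round up: n = 197.

197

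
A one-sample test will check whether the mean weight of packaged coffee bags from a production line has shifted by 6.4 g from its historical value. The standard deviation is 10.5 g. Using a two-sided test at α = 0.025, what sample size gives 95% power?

For a one-sample z-test, n = ((z_{α/2} + z_β)·σ/δ)².
z_{α/2} = 2.241 (two-sided α = 0.025); z_β = 1.645 (power 95% → β = 0.05).
n = (3.886 × 10.5 / 6.4)² = 40.65
Round up: n = 41.

n = 41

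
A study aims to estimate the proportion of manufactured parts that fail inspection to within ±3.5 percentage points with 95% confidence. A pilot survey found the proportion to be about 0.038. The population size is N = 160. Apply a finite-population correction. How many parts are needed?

68

For a proportion with margin E = 0.035 at 95% confidence, z = 1.960.
n = p̂(1−p̂)(z/E)² = 0.038 × 0.962 × (1.960/0.035)² = 114.64 — call this n₀.
Finite-population correction with N = 160: n = n₀ / (1 + (n₀−1)/N) = 114.64 / 1.71 = 67.04
Round up: n = 68.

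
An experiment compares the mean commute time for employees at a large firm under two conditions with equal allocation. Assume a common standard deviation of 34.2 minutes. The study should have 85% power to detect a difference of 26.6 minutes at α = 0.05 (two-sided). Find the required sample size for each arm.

For two equal groups, n per group = 2·((z_{α/2} + z_β)·σ/δ)².
z_{α/2} = 1.960; z_β = 1.036 (power 85%).
n = 2 × (2.996 × 34.2 / 26.6)² = 2 × 14.84 = 29.68
Round up: n = 30 per group.

30 per group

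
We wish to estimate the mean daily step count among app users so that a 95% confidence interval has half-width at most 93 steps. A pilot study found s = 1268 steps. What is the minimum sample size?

715

For a mean, the margin of error is E = z·σ/√n, so n = (zσ/E)².
At 95% confidence, z = 1.960.
n = (1.960 × 1268 / 93)² = 714.14
Round up: n = 715.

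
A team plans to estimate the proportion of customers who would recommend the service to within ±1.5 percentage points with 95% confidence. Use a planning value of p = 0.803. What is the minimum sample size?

For a proportion with margin E = 0.015 at 95% confidence, z = 1.960.
n = p̂(1−p̂)(z/E)² = 0.803 × 0.197 × (1.960/0.015)² = 2700.92
Round up: n = 2701.

2701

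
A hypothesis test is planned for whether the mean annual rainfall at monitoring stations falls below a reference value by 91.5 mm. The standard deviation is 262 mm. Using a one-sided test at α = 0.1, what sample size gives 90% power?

54

For a one-sample z-test, n = ((z_α + z_β)·σ/δ)².
z_α = 1.282 (one-sided α = 0.1); z_β = 1.282 (power 90% → β = 0.1).
n = (2.564 × 262 / 91.5)² = 53.90
Round up: n = 54.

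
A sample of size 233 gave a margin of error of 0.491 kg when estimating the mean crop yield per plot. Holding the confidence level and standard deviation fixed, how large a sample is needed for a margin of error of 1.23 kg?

Margin of error scales as 1/√n, so n₂ = n₁·(E₁/E₂)².
n₂ = 233 × (0.491/1.23)² = 233 × 0.1594 = 37.14
Round up: n₂ = 38.

38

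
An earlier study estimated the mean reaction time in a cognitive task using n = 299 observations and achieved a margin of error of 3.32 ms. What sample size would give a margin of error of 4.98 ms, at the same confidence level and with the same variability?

133

Margin of error scales as 1/√n, so n₂ = n₁·(E₁/E₂)².
n₂ = 299 × (3.32/4.98)² = 299 × 0.4444 = 132.88
Round up: n₂ = 133.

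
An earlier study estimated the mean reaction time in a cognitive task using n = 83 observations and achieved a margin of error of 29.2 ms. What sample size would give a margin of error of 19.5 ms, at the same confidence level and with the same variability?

Margin of error scales as 1/√n, so n₂ = n₁·(E₁/E₂)².
n₂ = 83 × (29.2/19.5)² = 83 × 2.242 = 186.09
Round up: n₂ = 187.

n = 187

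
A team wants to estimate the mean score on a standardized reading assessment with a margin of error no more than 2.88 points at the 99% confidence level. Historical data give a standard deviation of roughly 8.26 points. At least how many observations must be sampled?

For a mean, the margin of error is E = z·σ/√n, so n = (zσ/E)².
At 99% confidence, z = 2.576.
n = (2.576 × 8.26 / 2.88)² = 54.58
Round up: n = 55.

55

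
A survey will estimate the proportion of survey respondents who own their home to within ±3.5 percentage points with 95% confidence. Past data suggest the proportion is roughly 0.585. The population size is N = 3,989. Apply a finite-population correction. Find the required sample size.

n = 640

For a proportion with margin E = 0.035 at 95% confidence, z = 1.960.
n = p̂(1−p̂)(z/E)² = 0.585 × 0.415 × (1.960/0.035)² = 761.34 — call this n₀.
Finite-population correction with N = 3,989: n = n₀ / (1 + (n₀−1)/N) = 761.34 / 1.191 = 639.24
Round up: n = 640.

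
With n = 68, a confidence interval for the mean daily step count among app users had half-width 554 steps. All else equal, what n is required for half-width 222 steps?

Margin of error scales as 1/√n, so n₂ = n₁·(E₁/E₂)².
n₂ = 68 × (554/222)² = 68 × 6.227 = 423.44
Round up: n₂ = 424.

n = 424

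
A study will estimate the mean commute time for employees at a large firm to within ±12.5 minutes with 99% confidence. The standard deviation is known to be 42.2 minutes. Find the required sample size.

n = 76

For a mean, the margin of error is E = z·σ/√n, so n = (zσ/E)².
At 99% confidence, z = 2.576.
n = (2.576 × 42.2 / 12.5)² = 75.63
Round up: n = 76.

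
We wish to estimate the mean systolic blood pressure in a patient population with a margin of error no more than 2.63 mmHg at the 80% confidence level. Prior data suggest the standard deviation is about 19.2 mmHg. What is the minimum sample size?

88

For a mean, the margin of error is E = z·σ/√n, so n = (zσ/E)².
At 80% confidence, z = 1.282.
n = (1.282 × 19.2 / 2.63)² = 87.59
Round up: n = 88.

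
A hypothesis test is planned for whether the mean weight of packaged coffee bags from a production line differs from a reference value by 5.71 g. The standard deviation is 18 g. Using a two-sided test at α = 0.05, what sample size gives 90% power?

For a one-sample z-test, n = ((z_{α/2} + z_β)·σ/δ)².
z_{α/2} = 1.960 (two-sided α = 0.05); z_β = 1.282 (power 90% → β = 0.1).
n = (3.242 × 18 / 5.71)² = 104.45
Round up: n = 105.

105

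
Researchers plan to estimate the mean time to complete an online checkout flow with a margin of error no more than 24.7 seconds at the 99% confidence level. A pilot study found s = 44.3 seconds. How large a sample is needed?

For a mean, the margin of error is E = z·σ/√n, so n = (zσ/E)².
At 99% confidence, z = 2.576.
n = (2.576 × 44.3 / 24.7)² = 21.35
Round up: n = 22.

n = 22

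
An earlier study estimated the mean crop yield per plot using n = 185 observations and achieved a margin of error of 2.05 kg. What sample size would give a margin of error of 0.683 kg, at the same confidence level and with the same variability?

Margin of error scales as 1/√n, so n₂ = n₁·(E₁/E₂)².
n₂ = 185 × (2.05/0.683)² = 185 × 9.009 = 1666.66
Round up: n₂ = 1667.

1667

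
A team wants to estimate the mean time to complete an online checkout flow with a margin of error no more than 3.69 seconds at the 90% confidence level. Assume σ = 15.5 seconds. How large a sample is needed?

For a mean, the margin of error is E = z·σ/√n, so n = (zσ/E)².
At 90% confidence, z = 1.645.
n = (1.645 × 15.5 / 3.69)² = 47.75
Round up: n = 48.

48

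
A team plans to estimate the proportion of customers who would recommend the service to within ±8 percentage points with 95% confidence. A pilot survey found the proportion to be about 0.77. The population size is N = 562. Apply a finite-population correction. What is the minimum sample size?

For a proportion with margin E = 0.08 at 95% confidence, z = 1.960.
n = p̂(1−p̂)(z/E)² = 0.77 × 0.23 × (1.960/0.08)² = 106.30 — call this n₀.
Finite-population correction with N = 562: n = n₀ / (1 + (n₀−1)/N) = 106.30 / 1.187 = 89.55
Round up: n = 90.

90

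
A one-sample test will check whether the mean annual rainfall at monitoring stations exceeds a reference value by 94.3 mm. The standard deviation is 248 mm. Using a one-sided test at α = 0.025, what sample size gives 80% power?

n = 55

For a one-sample z-test, n = ((z_α + z_β)·σ/δ)².
z_α = 1.960 (one-sided α = 0.025); z_β = 0.842 (power 80% → β = 0.2).
n = (2.802 × 248 / 94.3)² = 54.30
Round up: n = 55.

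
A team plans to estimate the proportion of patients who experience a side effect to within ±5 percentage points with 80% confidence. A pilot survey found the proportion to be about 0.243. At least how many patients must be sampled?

For a proportion with margin E = 0.05 at 80% confidence, z = 1.282.
n = p̂(1−p̂)(z/E)² = 0.243 × 0.757 × (1.282/0.05)² = 120.93
Round up: n = 121.

n = 121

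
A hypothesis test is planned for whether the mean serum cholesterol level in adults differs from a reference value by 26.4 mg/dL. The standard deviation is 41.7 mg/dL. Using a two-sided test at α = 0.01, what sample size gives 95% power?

For a one-sample z-test, n = ((z_{α/2} + z_β)·σ/δ)².
z_{α/2} = 2.576 (two-sided α = 0.01); z_β = 1.645 (power 95% → β = 0.05).
n = (4.221 × 41.7 / 26.4)² = 44.45
Round up: n = 45.

45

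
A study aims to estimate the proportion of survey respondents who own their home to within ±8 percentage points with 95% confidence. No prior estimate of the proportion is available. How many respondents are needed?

n = 151

For a proportion with margin E = 0.08 at 95% confidence, z = 1.960.
With no prior estimate, use p = 0.5, which maximizes p(1−p) at 0.25.
n = 0.25 × (z/E)² = 0.25 × (1.960/0.08)² = 150.06
Round up: n = 151.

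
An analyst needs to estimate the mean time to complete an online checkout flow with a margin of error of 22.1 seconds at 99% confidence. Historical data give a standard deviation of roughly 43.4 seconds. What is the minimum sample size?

For a mean, the margin of error is E = z·σ/√n, so n = (zσ/E)².
At 99% confidence, z = 2.576.
n = (2.576 × 43.4 / 22.1)² = 25.59
Round up: n = 26.

26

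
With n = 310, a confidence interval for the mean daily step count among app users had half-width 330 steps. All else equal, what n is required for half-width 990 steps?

35

Margin of error scales as 1/√n, so n₂ = n₁·(E₁/E₂)².
n₂ = 310 × (330/990)² = 310 × 0.1111 = 34.44
Round up: n₂ = 35.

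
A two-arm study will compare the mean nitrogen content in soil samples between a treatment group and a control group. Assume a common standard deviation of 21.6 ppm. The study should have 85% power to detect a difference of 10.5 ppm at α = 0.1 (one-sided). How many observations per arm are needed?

46 per group

For two equal groups, n per group = 2·((z_α + z_β)·σ/δ)².
z_α = 1.282; z_β = 1.036 (power 85%).
n = 2 × (2.318 × 21.6 / 10.5)² = 2 × 22.74 = 45.48
Round up: n = 46 per group.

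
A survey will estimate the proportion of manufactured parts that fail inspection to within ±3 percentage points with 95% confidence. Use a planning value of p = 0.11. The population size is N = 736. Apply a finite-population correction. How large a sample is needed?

For a proportion with margin E = 0.03 at 95% confidence, z = 1.960.
n = p̂(1−p̂)(z/E)² = 0.11 × 0.89 × (1.960/0.03)² = 417.88 — call this n₀.
Finite-population correction with N = 736: n = n₀ / (1 + (n₀−1)/N) = 417.88 / 1.566 = 266.85
Round up: n = 267.

n = 267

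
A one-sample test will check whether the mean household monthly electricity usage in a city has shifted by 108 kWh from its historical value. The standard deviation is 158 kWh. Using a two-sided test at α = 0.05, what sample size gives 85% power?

For a one-sample z-test, n = ((z_{α/2} + z_β)·σ/δ)².
z_{α/2} = 1.960 (two-sided α = 0.05); z_β = 1.036 (power 85% → β = 0.15).
n = (2.996 × 158 / 108)² = 19.21
Round up: n = 20.

20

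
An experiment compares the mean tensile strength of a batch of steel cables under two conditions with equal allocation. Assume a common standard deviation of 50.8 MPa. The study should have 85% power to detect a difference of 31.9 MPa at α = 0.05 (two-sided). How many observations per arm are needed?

For two equal groups, n per group = 2·((z_{α/2} + z_β)·σ/δ)².
z_{α/2} = 1.960; z_β = 1.036 (power 85%).
n = 2 × (2.996 × 50.8 / 31.9)² = 2 × 22.76 = 45.52
Round up: n = 46 per group.

46 per group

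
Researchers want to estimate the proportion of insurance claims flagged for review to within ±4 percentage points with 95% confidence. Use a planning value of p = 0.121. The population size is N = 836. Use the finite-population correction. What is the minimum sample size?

196

For a proportion with margin E = 0.04 at 95% confidence, z = 1.960.
n = p̂(1−p̂)(z/E)² = 0.121 × 0.879 × (1.960/0.04)² = 255.37 — call this n₀.
Finite-population correction with N = 836: n = n₀ / (1 + (n₀−1)/N) = 255.37 / 1.304 = 195.84
Round up: n = 196.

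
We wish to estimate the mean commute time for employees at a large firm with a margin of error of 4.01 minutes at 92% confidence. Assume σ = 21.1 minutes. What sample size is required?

n = 85

For a mean, the margin of error is E = z·σ/√n, so n = (zσ/E)².
At 92% confidence, z = 1.751.
n = (1.751 × 21.1 / 4.01)² = 84.89
Round up: n = 85.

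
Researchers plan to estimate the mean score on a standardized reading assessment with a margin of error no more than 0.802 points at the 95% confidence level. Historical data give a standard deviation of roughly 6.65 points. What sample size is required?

For a mean, the margin of error is E = z·σ/√n, so n = (zσ/E)².
At 95% confidence, z = 1.960.
n = (1.960 × 6.65 / 0.802)² = 264.12
Round up: n = 265.

265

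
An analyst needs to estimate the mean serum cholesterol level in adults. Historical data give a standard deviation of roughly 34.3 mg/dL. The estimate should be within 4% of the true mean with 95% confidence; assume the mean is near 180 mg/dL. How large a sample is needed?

For a mean, the margin of error is E = z·σ/√n, so n = (zσ/E)².
At 95% confidence, z = 1.960.
E = 4% of 180 = 7.2 mg/dL.
n = (1.960 × 34.3 / 7.2)² = 87.18
Round up: n = 88.

88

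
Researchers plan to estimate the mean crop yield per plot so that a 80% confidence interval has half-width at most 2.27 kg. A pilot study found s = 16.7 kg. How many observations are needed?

For a mean, the margin of error is E = z·σ/√n, so n = (zσ/E)².
At 80% confidence, z = 1.282.
n = (1.282 × 16.7 / 2.27)² = 88.95
Round up: n = 89.

89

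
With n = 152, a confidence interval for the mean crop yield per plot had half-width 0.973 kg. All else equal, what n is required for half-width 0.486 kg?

610

Margin of error scales as 1/√n, so n₂ = n₁·(E₁/E₂)².
n₂ = 152 × (0.973/0.486)² = 152 × 4.008 = 609.22
Round up: n₂ = 610.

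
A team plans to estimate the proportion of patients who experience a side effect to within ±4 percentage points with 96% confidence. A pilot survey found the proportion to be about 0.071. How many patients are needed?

For a proportion with margin E = 0.04 at 96% confidence, z = 2.054.
n = p̂(1−p̂)(z/E)² = 0.071 × 0.929 × (2.054/0.04)² = 173.92
Round up: n = 174.

174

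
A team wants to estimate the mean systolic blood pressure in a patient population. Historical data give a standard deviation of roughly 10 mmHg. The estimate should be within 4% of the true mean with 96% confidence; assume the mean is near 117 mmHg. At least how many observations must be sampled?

For a mean, the margin of error is E = z·σ/√n, so n = (zσ/E)².
At 96% confidence, z = 2.054.
E = 4% of 117 = 4.68 mmHg.
n = (2.054 × 10 / 4.68)² = 19.26
Round up: n = 20.

20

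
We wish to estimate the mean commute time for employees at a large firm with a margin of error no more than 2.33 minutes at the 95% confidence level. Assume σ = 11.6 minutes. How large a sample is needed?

n = 96

For a mean, the margin of error is E = z·σ/√n, so n = (zσ/E)².
At 95% confidence, z = 1.960.
n = (1.960 × 11.6 / 2.33)² = 95.22
Round up: n = 96.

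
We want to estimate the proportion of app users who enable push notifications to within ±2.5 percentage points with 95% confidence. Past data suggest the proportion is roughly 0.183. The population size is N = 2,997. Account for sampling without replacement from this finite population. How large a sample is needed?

For a proportion with margin E = 0.025 at 95% confidence, z = 1.960.
n = p̂(1−p̂)(z/E)² = 0.183 × 0.817 × (1.960/0.025)² = 918.98 — call this n₀.
Finite-population correction with N = 2,997: n = n₀ / (1 + (n₀−1)/N) = 918.98 / 1.306 = 703.66
Round up: n = 704.

n = 704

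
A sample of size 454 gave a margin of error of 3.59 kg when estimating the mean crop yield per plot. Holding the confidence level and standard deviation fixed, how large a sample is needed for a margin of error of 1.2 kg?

n = 4064

Margin of error scales as 1/√n, so n₂ = n₁·(E₁/E₂)².
n₂ = 454 × (3.59/1.2)² = 454 × 8.95 = 4063.30
Round up: n₂ = 4064.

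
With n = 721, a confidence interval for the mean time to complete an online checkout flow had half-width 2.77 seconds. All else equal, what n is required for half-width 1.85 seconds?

Margin of error scales as 1/√n, so n₂ = n₁·(E₁/E₂)².
n₂ = 721 × (2.77/1.85)² = 721 × 2.242 = 1616.48
Round up: n₂ = 1617.

1617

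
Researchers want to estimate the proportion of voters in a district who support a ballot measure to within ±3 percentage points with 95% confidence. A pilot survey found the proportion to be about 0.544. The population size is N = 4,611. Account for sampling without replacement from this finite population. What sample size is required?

For a proportion with margin E = 0.03 at 95% confidence, z = 1.960.
n = p̂(1−p̂)(z/E)² = 0.544 × 0.456 × (1.960/0.03)² = 1058.85 — call this n₀.
Finite-population correction with N = 4,611: n = n₀ / (1 + (n₀−1)/N) = 1058.85 / 1.229 = 861.55
Round up: n = 862.

862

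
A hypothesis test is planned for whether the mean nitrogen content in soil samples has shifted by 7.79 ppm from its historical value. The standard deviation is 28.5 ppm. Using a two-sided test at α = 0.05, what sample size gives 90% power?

141

For a one-sample z-test, n = ((z_{α/2} + z_β)·σ/δ)².
z_{α/2} = 1.960 (two-sided α = 0.05); z_β = 1.282 (power 90% → β = 0.1).
n = (3.242 × 28.5 / 7.79)² = 140.68
Round up: n = 141.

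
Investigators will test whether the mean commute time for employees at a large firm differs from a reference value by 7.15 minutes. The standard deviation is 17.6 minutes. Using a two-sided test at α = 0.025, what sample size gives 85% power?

For a one-sample z-test, n = ((z_{α/2} + z_β)·σ/δ)².
z_{α/2} = 2.241 (two-sided α = 0.025); z_β = 1.036 (power 85% → β = 0.15).
n = (3.277 × 17.6 / 7.15)² = 65.07
Round up: n = 66.

66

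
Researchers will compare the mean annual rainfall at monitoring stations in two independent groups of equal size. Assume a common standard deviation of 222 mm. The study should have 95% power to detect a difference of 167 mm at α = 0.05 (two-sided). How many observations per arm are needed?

For two equal groups, n per group = 2·((z_{α/2} + z_β)·σ/δ)².
z_{α/2} = 1.960; z_β = 1.645 (power 95%).
n = 2 × (3.605 × 222 / 167)² = 2 × 22.97 = 45.94
Round up: n = 46 per group.

46 per group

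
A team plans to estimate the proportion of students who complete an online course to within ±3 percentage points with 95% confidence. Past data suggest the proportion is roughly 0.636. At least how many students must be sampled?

n = 989

For a proportion with margin E = 0.03 at 95% confidence, z = 1.960.
n = p̂(1−p̂)(z/E)² = 0.636 × 0.364 × (1.960/0.03)² = 988.16
Round up: n = 989.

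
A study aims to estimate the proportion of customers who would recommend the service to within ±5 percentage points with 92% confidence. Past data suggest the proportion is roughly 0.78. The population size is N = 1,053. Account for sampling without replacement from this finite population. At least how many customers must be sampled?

For a proportion with margin E = 0.05 at 92% confidence, z = 1.751.
n = p̂(1−p̂)(z/E)² = 0.78 × 0.22 × (1.751/0.05)² = 210.45 — call this n₀.
Finite-population correction with N = 1,053: n = n₀ / (1 + (n₀−1)/N) = 210.45 / 1.199 = 175.52
Round up: n = 176.

n = 176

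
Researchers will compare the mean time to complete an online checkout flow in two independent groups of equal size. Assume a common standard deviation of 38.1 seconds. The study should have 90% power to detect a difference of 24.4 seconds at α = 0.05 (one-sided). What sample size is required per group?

42 per group

For two equal groups, n per group = 2·((z_α + z_β)·σ/δ)².
z_α = 1.645; z_β = 1.282 (power 90%).
n = 2 × (2.927 × 38.1 / 24.4)² = 2 × 20.89 = 41.78
Round up: n = 42 per group.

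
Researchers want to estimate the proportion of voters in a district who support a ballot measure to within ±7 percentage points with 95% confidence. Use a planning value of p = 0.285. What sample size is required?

160

For a proportion with margin E = 0.07 at 95% confidence, z = 1.960.
n = p̂(1−p̂)(z/E)² = 0.285 × 0.715 × (1.960/0.07)² = 159.76
Round up: n = 160.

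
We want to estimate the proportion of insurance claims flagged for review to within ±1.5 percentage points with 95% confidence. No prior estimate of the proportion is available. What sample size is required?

For a proportion with margin E = 0.015 at 95% confidence, z = 1.960.
With no prior estimate, use p = 0.5, which maximizes p(1−p) at 0.25.
n = 0.25 × (z/E)² = 0.25 × (1.960/0.015)² = 4268.44
Round up: n = 4269.

4269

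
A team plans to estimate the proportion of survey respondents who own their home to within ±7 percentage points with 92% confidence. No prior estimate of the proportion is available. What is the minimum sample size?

For a proportion with margin E = 0.07 at 92% confidence, z = 1.751.
With no prior estimate, use p = 0.5, which maximizes p(1−p) at 0.25.
n = 0.25 × (z/E)² = 0.25 × (1.751/0.07)² = 156.43
Round up: n = 157.

157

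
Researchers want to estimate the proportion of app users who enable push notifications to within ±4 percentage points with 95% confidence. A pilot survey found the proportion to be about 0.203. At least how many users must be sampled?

n = 389

For a proportion with margin E = 0.04 at 95% confidence, z = 1.960.
n = p̂(1−p̂)(z/E)² = 0.203 × 0.797 × (1.960/0.04)² = 388.46
Round up: n = 389.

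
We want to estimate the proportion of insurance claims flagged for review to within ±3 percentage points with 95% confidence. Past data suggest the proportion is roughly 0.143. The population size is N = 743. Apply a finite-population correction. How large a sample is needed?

For a proportion with margin E = 0.03 at 95% confidence, z = 1.960.
n = p̂(1−p̂)(z/E)² = 0.143 × 0.857 × (1.960/0.03)² = 523.10 — call this n₀.
Finite-population correction with N = 743: n = n₀ / (1 + (n₀−1)/N) = 523.10 / 1.703 = 307.16
Round up: n = 308.

308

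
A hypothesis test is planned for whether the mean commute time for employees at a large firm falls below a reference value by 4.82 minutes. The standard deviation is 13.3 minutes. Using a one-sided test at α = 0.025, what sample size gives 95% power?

n = 99

For a one-sample z-test, n = ((z_α + z_β)·σ/δ)².
z_α = 1.960 (one-sided α = 0.025); z_β = 1.645 (power 95% → β = 0.05).
n = (3.605 × 13.3 / 4.82)² = 98.95
Round up: n = 99.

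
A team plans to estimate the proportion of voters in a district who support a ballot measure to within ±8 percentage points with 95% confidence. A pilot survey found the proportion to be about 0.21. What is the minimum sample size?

For a proportion with margin E = 0.08 at 95% confidence, z = 1.960.
n = p̂(1−p̂)(z/E)² = 0.21 × 0.79 × (1.960/0.08)² = 99.58
Round up: n = 100.

100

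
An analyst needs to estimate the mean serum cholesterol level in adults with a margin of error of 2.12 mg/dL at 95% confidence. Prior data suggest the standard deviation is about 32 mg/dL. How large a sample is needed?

For a mean, the margin of error is E = z·σ/√n, so n = (zσ/E)².
At 95% confidence, z = 1.960.
n = (1.960 × 32 / 2.12)² = 875.27
Round up: n = 876.

n = 876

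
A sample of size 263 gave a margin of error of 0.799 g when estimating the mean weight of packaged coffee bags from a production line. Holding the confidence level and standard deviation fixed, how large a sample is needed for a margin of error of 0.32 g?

Margin of error scales as 1/√n, so n₂ = n₁·(E₁/E₂)².
n₂ = 263 × (0.799/0.32)² = 263 × 6.234 = 1639.54
Round up: n₂ = 1640.

1640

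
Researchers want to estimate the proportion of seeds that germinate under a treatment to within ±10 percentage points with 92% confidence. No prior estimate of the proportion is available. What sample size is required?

77

For a proportion with margin E = 0.1 at 92% confidence, z = 1.751.
With no prior estimate, use p = 0.5, which maximizes p(1−p) at 0.25.
n = 0.25 × (z/E)² = 0.25 × (1.751/0.1)² = 76.65
Round up: n = 77.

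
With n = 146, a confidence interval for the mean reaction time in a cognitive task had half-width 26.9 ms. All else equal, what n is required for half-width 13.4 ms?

Margin of error scales as 1/√n, so n₂ = n₁·(E₁/E₂)².
n₂ = 146 × (26.9/13.4)² = 146 × 4.03 = 588.38
Round up: n₂ = 589.

589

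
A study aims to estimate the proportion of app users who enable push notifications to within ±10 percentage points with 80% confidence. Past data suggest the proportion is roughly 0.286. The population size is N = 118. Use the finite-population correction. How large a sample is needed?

27

For a proportion with margin E = 0.1 at 80% confidence, z = 1.282.
n = p̂(1−p̂)(z/E)² = 0.286 × 0.714 × (1.282/0.1)² = 33.56 — call this n₀.
Finite-population correction with N = 118: n = n₀ / (1 + (n₀−1)/N) = 33.56 / 1.276 = 26.30
Round up: n = 27.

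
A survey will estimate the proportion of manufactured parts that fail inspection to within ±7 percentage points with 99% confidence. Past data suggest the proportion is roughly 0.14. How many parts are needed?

164

For a proportion with margin E = 0.07 at 99% confidence, z = 2.576.
n = p̂(1−p̂)(z/E)² = 0.14 × 0.86 × (2.576/0.07)² = 163.05
Round up: n = 164.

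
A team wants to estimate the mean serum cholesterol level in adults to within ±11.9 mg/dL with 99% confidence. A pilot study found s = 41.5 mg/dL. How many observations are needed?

For a mean, the margin of error is E = z·σ/√n, so n = (zσ/E)².
At 99% confidence, z = 2.576.
n = (2.576 × 41.5 / 11.9)² = 80.70
Round up: n = 81.

81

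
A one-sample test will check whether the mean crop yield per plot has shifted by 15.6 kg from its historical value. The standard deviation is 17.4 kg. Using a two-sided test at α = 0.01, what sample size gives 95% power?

For a one-sample z-test, n = ((z_{α/2} + z_β)·σ/δ)².
z_{α/2} = 2.576 (two-sided α = 0.01); z_β = 1.645 (power 95% → β = 0.05).
n = (4.221 × 17.4 / 15.6)² = 22.17
Round up: n = 23.

23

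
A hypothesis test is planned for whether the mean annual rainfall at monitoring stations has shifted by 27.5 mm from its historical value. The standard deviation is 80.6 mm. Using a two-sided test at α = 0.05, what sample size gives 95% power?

112

For a one-sample z-test, n = ((z_{α/2} + z_β)·σ/δ)².
z_{α/2} = 1.960 (two-sided α = 0.05); z_β = 1.645 (power 95% → β = 0.05).
n = (3.605 × 80.6 / 27.5)² = 111.64
Round up: n = 112.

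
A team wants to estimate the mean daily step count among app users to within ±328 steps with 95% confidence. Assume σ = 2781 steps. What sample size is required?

For a mean, the margin of error is E = z·σ/√n, so n = (zσ/E)².
At 95% confidence, z = 1.960.
n = (1.960 × 2781 / 328)² = 276.16
Round up: n = 277.

n = 277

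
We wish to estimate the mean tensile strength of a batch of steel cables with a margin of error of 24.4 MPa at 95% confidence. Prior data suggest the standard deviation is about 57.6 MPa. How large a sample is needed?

n = 22

For a mean, the margin of error is E = z·σ/√n, so n = (zσ/E)².
At 95% confidence, z = 1.960.
n = (1.960 × 57.6 / 24.4)² = 21.41
Round up: n = 22.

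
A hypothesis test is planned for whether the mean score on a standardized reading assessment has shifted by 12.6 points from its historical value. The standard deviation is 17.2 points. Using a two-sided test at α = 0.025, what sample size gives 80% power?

For a one-sample z-test, n = ((z_{α/2} + z_β)·σ/δ)².
z_{α/2} = 2.241 (two-sided α = 0.025); z_β = 0.842 (power 80% → β = 0.2).
n = (3.083 × 17.2 / 12.6)² = 17.71
Round up: n = 18.

18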